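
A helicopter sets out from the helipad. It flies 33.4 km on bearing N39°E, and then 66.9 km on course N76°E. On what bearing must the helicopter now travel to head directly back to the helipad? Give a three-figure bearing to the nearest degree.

244°

Leg 1 (N39°E, 33.4 km): east 33.4 sin 39° = 21.02, north 33.4 cos 39° = 25.96
Leg 2 (N76°E, 66.9 km): east 66.9 sin 76° = 64.91, north 66.9 cos 76° = 16.18
Net displacement: 85.93 east, 42.14 north. Direction back to start is (-85.93, -42.14): bearing = atan2(-85.93, -42.14) mod 360° = 243.88° ≈ 244°.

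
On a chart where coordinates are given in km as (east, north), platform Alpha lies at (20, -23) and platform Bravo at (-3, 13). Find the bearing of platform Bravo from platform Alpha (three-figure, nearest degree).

Δeast = -3 − 20 = -23.00; Δnorth = 13 − -23 = 36.00.
Bearing = atan2(Δeast, Δnorth) mod 360° = 327.43° ≈ 327°.

327°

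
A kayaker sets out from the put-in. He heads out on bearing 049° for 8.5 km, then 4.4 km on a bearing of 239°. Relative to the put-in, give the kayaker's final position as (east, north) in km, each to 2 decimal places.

Leg 1 (049°, 8.5 km): east 8.5 sin 49° = 6.42, north 8.5 cos 49° = 5.58
Leg 2 (239°, 4.4 km): east 4.4 sin 239° = -3.77, north 4.4 cos 239° = -2.27
Summing: 2.64 km east, 3.31 km north → (2.64, 3.31).

(2.64, 3.31)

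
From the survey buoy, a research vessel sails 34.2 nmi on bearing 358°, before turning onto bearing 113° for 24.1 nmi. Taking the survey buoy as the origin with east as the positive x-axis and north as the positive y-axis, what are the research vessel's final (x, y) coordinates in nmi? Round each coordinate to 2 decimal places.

Leg 1 (358°, 34.2 nmi): east 34.2 sin 358° = -1.19, north 34.2 cos 358° = 34.18
Leg 2 (113°, 24.1 nmi): east 24.1 sin 113° = 22.18, north 24.1 cos 113° = -9.42
Summing: 20.99 nmi east, 24.76 nmi north → (20.99, 24.76).

(20.99, 24.76)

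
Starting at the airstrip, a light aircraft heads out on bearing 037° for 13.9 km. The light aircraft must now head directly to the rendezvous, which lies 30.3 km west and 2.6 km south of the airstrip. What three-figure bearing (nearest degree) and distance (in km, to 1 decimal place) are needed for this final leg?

Leg 1 (037°, 13.9 km): east 13.9 sin 37° = 8.37, north 13.9 cos 37° = 11.10
Current position: (8.37, 11.10). Target: (-30.3, -2.6). Remaining: Δeast = -38.67, Δnorth = -13.70.
Bearing = atan2(-38.67, -13.70) mod 360° = 250.49°; distance = √((-38.67)² + (-13.70)²) = 41.021 km.

250°, 41.0 km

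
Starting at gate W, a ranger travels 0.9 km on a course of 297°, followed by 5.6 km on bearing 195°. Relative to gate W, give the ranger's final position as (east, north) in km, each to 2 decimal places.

Leg 1 (297°, 0.9 km): east 0.9 sin 297° = -0.80, north 0.9 cos 297° = 0.41
Leg 2 (195°, 5.6 km): east 5.6 sin 195° = -1.45, north 5.6 cos 195° = -5.41
Summing: -2.25 km east, -5.00 km north → (-2.25, -5.00).

(-2.25, -5.00)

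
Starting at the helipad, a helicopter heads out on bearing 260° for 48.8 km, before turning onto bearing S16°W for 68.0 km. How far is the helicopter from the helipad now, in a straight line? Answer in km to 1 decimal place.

Leg 1 (260°, 48.8 km): east 48.8 sin 260° = -48.06, north 48.8 cos 260° = -8.47
Leg 2 (S16°W, 68.0 km): east 68.0 sin 196° = -18.74, north 68.0 cos 196° = -65.37
Net: -66.80 east, -73.84 north. Distance = √((-66.80)² + (-73.84)²) = 99.573 km.

99.6 km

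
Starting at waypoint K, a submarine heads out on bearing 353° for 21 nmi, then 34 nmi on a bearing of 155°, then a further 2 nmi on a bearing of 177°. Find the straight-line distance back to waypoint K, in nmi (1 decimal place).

16.9 nmi

Leg 1 (353°, 21 nmi): east 21 sin 353° = -2.56, north 21 cos 353° = 20.84
Leg 2 (155°, 34 nmi): east 34 sin 155° = 14.37, north 34 cos 155° = -30.81
Leg 3 (177°, 2 nmi): east 2 sin 177° = 0.10, north 2 cos 177° = -2.00
Net: 11.91 east, -11.97 north. Distance = √((11.91)² + (-11.97)²) = 16.888 nmi.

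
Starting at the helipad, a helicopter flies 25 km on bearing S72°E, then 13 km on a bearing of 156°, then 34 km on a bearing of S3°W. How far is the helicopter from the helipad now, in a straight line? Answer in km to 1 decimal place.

Leg 1 (S72°E, 25 km): east 25 sin 108° = 23.78, north 25 cos 108° = -7.73
Leg 2 (156°, 13 km): east 13 sin 156° = 5.29, north 13 cos 156° = -11.88
Leg 3 (S3°W, 34 km): east 34 sin 183° = -1.78, north 34 cos 183° = -33.95
Net: 27.28 east, -53.55 north. Distance = √((27.28)² + (-53.55)²) = 60.105 km.

60.1 km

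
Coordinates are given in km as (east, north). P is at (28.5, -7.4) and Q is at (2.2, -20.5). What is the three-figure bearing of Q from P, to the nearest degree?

244°

Δeast = 2.2 − 28.5 = -26.30; Δnorth = -20.5 − -7.4 = -13.10.
Bearing = atan2(Δeast, Δnorth) mod 360° = 243.52° ≈ 244°.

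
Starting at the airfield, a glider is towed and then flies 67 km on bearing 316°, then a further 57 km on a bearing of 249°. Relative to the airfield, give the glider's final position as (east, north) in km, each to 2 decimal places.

(-99.76, 27.77)

Leg 1 (316°, 67 km): east 67 sin 316° = -46.54, north 67 cos 316° = 48.20
Leg 2 (249°, 57 km): east 57 sin 249° = -53.21, north 57 cos 249° = -20.43
Summing: -99.76 km east, 27.77 km north → (-99.76, 27.77).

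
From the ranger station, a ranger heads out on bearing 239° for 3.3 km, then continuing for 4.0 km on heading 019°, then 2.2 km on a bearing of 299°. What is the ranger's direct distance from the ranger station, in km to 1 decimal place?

Leg 1 (239°, 3.3 km): east 3.3 sin 239° = -2.83, north 3.3 cos 239° = -1.70
Leg 2 (019°, 4.0 km): east 4.0 sin 19° = 1.30, north 4.0 cos 19° = 3.78
Leg 3 (299°, 2.2 km): east 2.2 sin 299° = -1.92, north 2.2 cos 299° = 1.07
Net: -3.45 east, 3.15 north. Distance = √((-3.45)² + (3.15)²) = 4.671 km.

4.7 km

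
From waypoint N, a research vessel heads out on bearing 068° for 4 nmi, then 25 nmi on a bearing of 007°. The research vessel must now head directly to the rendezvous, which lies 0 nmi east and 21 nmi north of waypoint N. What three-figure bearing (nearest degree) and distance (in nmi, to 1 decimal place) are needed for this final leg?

Leg 1 (068°, 4 nmi): east 4 sin 68° = 3.71, north 4 cos 68° = 1.50
Leg 2 (007°, 25 nmi): east 25 sin 7° = 3.05, north 25 cos 7° = 24.81
Current position: (6.76, 26.31). Target: (0, 21). Remaining: Δeast = -6.76, Δnorth = -5.31.
Bearing = atan2(-6.76, -5.31) mod 360° = 231.82°; distance = √((-6.76)² + (-5.31)²) = 8.594 nmi.

232°, 8.6 nmi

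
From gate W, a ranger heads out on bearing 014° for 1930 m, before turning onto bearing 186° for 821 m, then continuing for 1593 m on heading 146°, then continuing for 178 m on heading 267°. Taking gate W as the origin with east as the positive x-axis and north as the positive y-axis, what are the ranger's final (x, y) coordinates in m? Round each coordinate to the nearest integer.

(1094, -274)

Leg 1 (014°, 1930 m): east 1930 sin 14° = 466.91, north 1930 cos 14° = 1872.67
Leg 2 (186°, 821 m): east 821 sin 186° = -85.82, north 821 cos 186° = -816.50
Leg 3 (146°, 1593 m): east 1593 sin 146° = 890.79, north 1593 cos 146° = -1320.66
Leg 4 (267°, 178 m): east 178 sin 267° = -177.76, north 178 cos 267° = -9.32
Summing: 1094.13 m east, -273.80 m north → (1094, -274).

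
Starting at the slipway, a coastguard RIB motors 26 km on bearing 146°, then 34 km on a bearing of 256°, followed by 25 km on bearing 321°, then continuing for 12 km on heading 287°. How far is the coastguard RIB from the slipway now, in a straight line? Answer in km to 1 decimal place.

Leg 1 (146°, 26 km): east 26 sin 146° = 14.54, north 26 cos 146° = -21.55
Leg 2 (256°, 34 km): east 34 sin 256° = -32.99, north 34 cos 256° = -8.23
Leg 3 (321°, 25 km): east 25 sin 321° = -15.73, north 25 cos 321° = 19.43
Leg 4 (287°, 12 km): east 12 sin 287° = -11.48, north 12 cos 287° = 3.51
Net: -45.66 east, -6.84 north. Distance = √((-45.66)² + (-6.84)²) = 46.170 km.

46.2 km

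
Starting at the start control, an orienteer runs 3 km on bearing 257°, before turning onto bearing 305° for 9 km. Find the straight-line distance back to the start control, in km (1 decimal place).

Leg 1 (257°, 3 km): east 3 sin 257° = -2.92, north 3 cos 257° = -0.67
Leg 2 (305°, 9 km): east 9 sin 305° = -7.37, north 9 cos 305° = 5.16
Net: -10.30 east, 4.49 north. Distance = √((-10.30)² + (4.49)²) = 11.231 km.

11.2 km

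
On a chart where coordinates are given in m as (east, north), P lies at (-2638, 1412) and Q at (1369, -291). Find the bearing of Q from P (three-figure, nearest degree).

113°

Δeast = 1369 − -2638 = 4007.00; Δnorth = -291 − 1412 = -1703.00.
Bearing = atan2(Δeast, Δnorth) mod 360° = 113.03° ≈ 113°.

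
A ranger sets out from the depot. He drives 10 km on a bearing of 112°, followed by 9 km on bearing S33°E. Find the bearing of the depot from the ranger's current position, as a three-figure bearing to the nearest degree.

309°

Leg 1 (112°, 10 km): east 10 sin 112° = 9.27, north 10 cos 112° = -3.75
Leg 2 (S33°E, 9 km): east 9 sin 147° = 4.90, north 9 cos 147° = -7.55
Net displacement: 14.17 east, -11.29 north. Direction back to start is (-14.17, 11.29): bearing = atan2(-14.17, 11.29) mod 360° = 308.55° ≈ 309°.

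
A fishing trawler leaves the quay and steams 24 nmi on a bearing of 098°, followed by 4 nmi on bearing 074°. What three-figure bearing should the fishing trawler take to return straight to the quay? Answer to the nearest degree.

Leg 1 (098°, 24 nmi): east 24 sin 98° = 23.77, north 24 cos 98° = -3.34
Leg 2 (074°, 4 nmi): east 4 sin 74° = 3.85, north 4 cos 74° = 1.10
Net displacement: 27.61 east, -2.24 north. Direction back to start is (-27.61, 2.24): bearing = atan2(-27.61, 2.24) mod 360° = 274.63° ≈ 275°.

275°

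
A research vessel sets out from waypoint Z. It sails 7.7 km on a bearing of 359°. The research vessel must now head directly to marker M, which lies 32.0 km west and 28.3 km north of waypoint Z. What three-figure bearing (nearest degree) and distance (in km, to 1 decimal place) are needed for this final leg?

303°, 37.9 km

Leg 1 (359°, 7.7 km): east 7.7 sin 359° = -0.13, north 7.7 cos 359° = 7.70
Current position: (-0.13, 7.70). Target: (-32.0, 28.3). Remaining: Δeast = -31.87, Δnorth = 20.60.
Bearing = atan2(-31.87, 20.60) mod 360° = 302.88°; distance = √((-31.87)² + (20.60)²) = 37.945 km.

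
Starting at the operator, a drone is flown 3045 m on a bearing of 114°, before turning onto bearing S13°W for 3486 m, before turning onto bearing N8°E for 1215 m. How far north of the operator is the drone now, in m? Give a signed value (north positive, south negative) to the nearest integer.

-3432 m

Leg 1 (114°, 3045 m): east 3045 sin 114° = 2781.75, north 3045 cos 114° = -1238.51
Leg 2 (S13°W, 3486 m): east 3486 sin 193° = -784.18, north 3486 cos 193° = -3396.65
Leg 3 (N8°E, 1215 m): east 1215 sin 8° = 169.10, north 1215 cos 8° = 1203.18
Net north component: -3431.99 m.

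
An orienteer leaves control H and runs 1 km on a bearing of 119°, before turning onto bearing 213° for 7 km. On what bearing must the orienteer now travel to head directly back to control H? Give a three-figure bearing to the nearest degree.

025°

Leg 1 (119°, 1 km): east 1 sin 119° = 0.87, north 1 cos 119° = -0.48
Leg 2 (213°, 7 km): east 7 sin 213° = -3.81, north 7 cos 213° = -5.87
Net displacement: -2.94 east, -6.36 north. Direction back to start is (2.94, 6.36): bearing = atan2(2.94, 6.36) mod 360° = 24.81° ≈ 025°.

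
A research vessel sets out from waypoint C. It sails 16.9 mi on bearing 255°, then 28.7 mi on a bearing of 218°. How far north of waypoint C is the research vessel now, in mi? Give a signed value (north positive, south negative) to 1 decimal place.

Leg 1 (255°, 16.9 mi): east 16.9 sin 255° = -16.32, north 16.9 cos 255° = -4.37
Leg 2 (218°, 28.7 mi): east 28.7 sin 218° = -17.67, north 28.7 cos 218° = -22.62
Net north component: -26.99 mi.

-27.0 mi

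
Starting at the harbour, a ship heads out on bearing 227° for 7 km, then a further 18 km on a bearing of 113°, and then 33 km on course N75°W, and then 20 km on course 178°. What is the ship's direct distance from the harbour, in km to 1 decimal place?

30.5 km

Leg 1 (227°, 7 km): east 7 sin 227° = -5.12, north 7 cos 227° = -4.77
Leg 2 (113°, 18 km): east 18 sin 113° = 16.57, north 18 cos 113° = -7.03
Leg 3 (N75°W, 33 km): east 33 sin 285° = -31.88, north 33 cos 285° = 8.54
Leg 4 (178°, 20 km): east 20 sin 178° = 0.70, north 20 cos 178° = -19.99
Net: -19.73 east, -23.25 north. Distance = √((-19.73)² + (-23.25)²) = 30.495 km.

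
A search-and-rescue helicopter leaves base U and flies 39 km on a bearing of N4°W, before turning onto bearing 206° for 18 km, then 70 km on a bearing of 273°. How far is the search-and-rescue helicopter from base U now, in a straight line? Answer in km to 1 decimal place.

84.7 km

Leg 1 (N4°W, 39 km): east 39 sin 356° = -2.72, north 39 cos 356° = 38.90
Leg 2 (206°, 18 km): east 18 sin 206° = -7.89, north 18 cos 206° = -16.18
Leg 3 (273°, 70 km): east 70 sin 273° = -69.90, north 70 cos 273° = 3.66
Net: -80.52 east, 26.39 north. Distance = √((-80.52)² + (26.39)²) = 84.730 km.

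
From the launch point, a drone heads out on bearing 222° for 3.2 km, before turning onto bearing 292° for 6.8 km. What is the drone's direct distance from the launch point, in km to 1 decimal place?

Leg 1 (222°, 3.2 km): east 3.2 sin 222° = -2.14, north 3.2 cos 222° = -2.38
Leg 2 (292°, 6.8 km): east 6.8 sin 292° = -6.30, north 6.8 cos 292° = 2.55
Net: -8.45 east, 0.17 north. Distance = √((-8.45)² + (0.17)²) = 8.448 km.

8.4 km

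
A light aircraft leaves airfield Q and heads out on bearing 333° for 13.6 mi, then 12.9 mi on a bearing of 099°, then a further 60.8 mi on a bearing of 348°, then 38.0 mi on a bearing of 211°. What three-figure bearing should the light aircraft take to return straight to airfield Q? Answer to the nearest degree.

145°

Leg 1 (333°, 13.6 mi): east 13.6 sin 333° = -6.17, north 13.6 cos 333° = 12.12
Leg 2 (099°, 12.9 mi): east 12.9 sin 99° = 12.74, north 12.9 cos 99° = -2.02
Leg 3 (348°, 60.8 mi): east 60.8 sin 348° = -12.64, north 60.8 cos 348° = 59.47
Leg 4 (211°, 38.0 mi): east 38.0 sin 211° = -19.57, north 38.0 cos 211° = -32.57
Net displacement: -25.65 east, 37.00 north. Direction back to start is (25.65, -37.00): bearing = atan2(25.65, -37.00) mod 360° = 145.27° ≈ 145°.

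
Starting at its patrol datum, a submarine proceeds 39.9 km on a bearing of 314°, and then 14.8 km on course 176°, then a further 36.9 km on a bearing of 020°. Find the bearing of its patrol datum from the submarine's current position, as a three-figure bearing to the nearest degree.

Leg 1 (314°, 39.9 km): east 39.9 sin 314° = -28.70, north 39.9 cos 314° = 27.72
Leg 2 (176°, 14.8 km): east 14.8 sin 176° = 1.03, north 14.8 cos 176° = -14.76
Leg 3 (020°, 36.9 km): east 36.9 sin 20° = 12.62, north 36.9 cos 20° = 34.67
Net displacement: -15.05 east, 47.63 north. Direction back to start is (15.05, -47.63): bearing = atan2(15.05, -47.63) mod 360° = 162.47° ≈ 162°.

162°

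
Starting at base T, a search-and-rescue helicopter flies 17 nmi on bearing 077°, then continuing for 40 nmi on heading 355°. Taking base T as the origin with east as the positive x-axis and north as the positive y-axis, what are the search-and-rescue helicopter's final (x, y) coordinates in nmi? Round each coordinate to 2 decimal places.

Leg 1 (077°, 17 nmi): east 17 sin 77° = 16.56, north 17 cos 77° = 3.82
Leg 2 (355°, 40 nmi): east 40 sin 355° = -3.49, north 40 cos 355° = 39.85
Summing: 13.08 nmi east, 43.67 nmi north → (13.08, 43.67).

(13.08, 43.67)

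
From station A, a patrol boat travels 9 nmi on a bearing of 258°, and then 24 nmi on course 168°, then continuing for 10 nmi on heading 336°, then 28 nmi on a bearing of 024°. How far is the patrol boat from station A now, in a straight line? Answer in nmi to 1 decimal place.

10.0 nmi

Leg 1 (258°, 9 nmi): east 9 sin 258° = -8.80, north 9 cos 258° = -1.87
Leg 2 (168°, 24 nmi): east 24 sin 168° = 4.99, north 24 cos 168° = -23.48
Leg 3 (336°, 10 nmi): east 10 sin 336° = -4.07, north 10 cos 336° = 9.14
Leg 4 (024°, 28 nmi): east 28 sin 24° = 11.39, north 28 cos 24° = 25.58
Net: 3.51 east, 9.37 north. Distance = √((3.51)² + (9.37)²) = 10.003 nmi.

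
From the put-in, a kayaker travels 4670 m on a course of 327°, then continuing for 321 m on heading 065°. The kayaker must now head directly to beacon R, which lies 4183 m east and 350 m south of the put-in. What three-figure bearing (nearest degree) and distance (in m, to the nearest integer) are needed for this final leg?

124°, 7797 m

Leg 1 (327°, 4670 m): east 4670 sin 327° = -2543.46, north 4670 cos 327° = 3916.59
Leg 2 (065°, 321 m): east 321 sin 65° = 290.92, north 321 cos 65° = 135.66
Current position: (-2252.54, 4052.25). Target: (4183, -350). Remaining: Δeast = 6435.54, Δnorth = -4402.25.
Bearing = atan2(6435.54, -4402.25) mod 360° = 124.37°; distance = √((6435.54)² + (-4402.25)²) = 7797.178 m.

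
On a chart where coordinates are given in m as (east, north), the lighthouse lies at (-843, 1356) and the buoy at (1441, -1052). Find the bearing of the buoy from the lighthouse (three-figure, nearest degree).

137°

Δeast = 1441 − -843 = 2284.00; Δnorth = -1052 − 1356 = -2408.00.
Bearing = atan2(Δeast, Δnorth) mod 360° = 136.51° ≈ 137°.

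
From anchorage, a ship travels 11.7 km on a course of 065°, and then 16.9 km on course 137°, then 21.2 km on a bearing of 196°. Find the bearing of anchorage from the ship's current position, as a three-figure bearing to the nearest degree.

Leg 1 (065°, 11.7 km): east 11.7 sin 65° = 10.60, north 11.7 cos 65° = 4.94
Leg 2 (137°, 16.9 km): east 16.9 sin 137° = 11.53, north 16.9 cos 137° = -12.36
Leg 3 (196°, 21.2 km): east 21.2 sin 196° = -5.84, north 21.2 cos 196° = -20.38
Net displacement: 16.29 east, -27.79 north. Direction back to start is (-16.29, 27.79): bearing = atan2(-16.29, 27.79) mod 360° = 329.63° ≈ 330°.

330°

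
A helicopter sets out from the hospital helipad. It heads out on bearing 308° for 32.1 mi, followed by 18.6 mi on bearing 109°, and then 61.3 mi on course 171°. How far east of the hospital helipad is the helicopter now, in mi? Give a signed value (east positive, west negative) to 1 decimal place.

Leg 1 (308°, 32.1 mi): east 32.1 sin 308° = -25.30, north 32.1 cos 308° = 19.76
Leg 2 (109°, 18.6 mi): east 18.6 sin 109° = 17.59, north 18.6 cos 109° = -6.06
Leg 3 (171°, 61.3 mi): east 61.3 sin 171° = 9.59, north 61.3 cos 171° = -60.55
Net east component: 1.88 mi.

1.9 mi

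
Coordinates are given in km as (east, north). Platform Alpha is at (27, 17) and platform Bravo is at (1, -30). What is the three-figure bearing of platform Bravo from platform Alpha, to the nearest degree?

Δeast = 1 − 27 = -26.00; Δnorth = -30 − 17 = -47.00.
Bearing = atan2(Δeast, Δnorth) mod 360° = 208.95° ≈ 209°.

209°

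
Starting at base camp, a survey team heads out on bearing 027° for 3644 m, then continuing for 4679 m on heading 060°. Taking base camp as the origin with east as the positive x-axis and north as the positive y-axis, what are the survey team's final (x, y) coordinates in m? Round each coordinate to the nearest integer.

(5706, 5586)

Leg 1 (027°, 3644 m): east 3644 sin 27° = 1654.34, north 3644 cos 27° = 3246.83
Leg 2 (060°, 4679 m): east 4679 sin 60° = 4052.13, north 4679 cos 60° = 2339.50
Summing: 5706.47 m east, 5586.33 m north → (5706, 5586).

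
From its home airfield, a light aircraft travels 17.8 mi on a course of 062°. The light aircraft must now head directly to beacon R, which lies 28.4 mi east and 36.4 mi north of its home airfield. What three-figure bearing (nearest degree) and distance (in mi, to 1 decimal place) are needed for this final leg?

Leg 1 (062°, 17.8 mi): east 17.8 sin 62° = 15.72, north 17.8 cos 62° = 8.36
Current position: (15.72, 8.36). Target: (28.4, 36.4). Remaining: Δeast = 12.68, Δnorth = 28.04.
Bearing = atan2(12.68, 28.04) mod 360° = 24.34°; distance = √((12.68)² + (28.04)²) = 30.778 mi.

024°, 30.8 mi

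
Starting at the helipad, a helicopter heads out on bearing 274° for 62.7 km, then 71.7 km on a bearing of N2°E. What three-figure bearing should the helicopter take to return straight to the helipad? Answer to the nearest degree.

142°

Leg 1 (274°, 62.7 km): east 62.7 sin 274° = -62.55, north 62.7 cos 274° = 4.37
Leg 2 (N2°E, 71.7 km): east 71.7 sin 2° = 2.50, north 71.7 cos 2° = 71.66
Net displacement: -60.04 east, 76.03 north. Direction back to start is (60.04, -76.03): bearing = atan2(60.04, -76.03) mod 360° = 141.70° ≈ 142°.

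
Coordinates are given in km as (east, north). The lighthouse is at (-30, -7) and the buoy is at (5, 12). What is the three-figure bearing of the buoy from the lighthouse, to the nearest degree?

062°

Δeast = 5 − -30 = 35.00; Δnorth = 12 − -7 = 19.00.
Bearing = atan2(Δeast, Δnorth) mod 360° = 61.50° ≈ 062°.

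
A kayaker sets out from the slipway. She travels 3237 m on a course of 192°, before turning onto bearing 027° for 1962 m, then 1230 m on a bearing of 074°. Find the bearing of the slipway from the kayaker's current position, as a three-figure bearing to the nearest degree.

308°

Leg 1 (192°, 3237 m): east 3237 sin 192° = -673.01, north 3237 cos 192° = -3166.26
Leg 2 (027°, 1962 m): east 1962 sin 27° = 890.73, north 1962 cos 27° = 1748.15
Leg 3 (074°, 1230 m): east 1230 sin 74° = 1182.35, north 1230 cos 74° = 339.03
Net displacement: 1400.07 east, -1079.08 north. Direction back to start is (-1400.07, 1079.08): bearing = atan2(-1400.07, 1079.08) mod 360° = 307.62° ≈ 308°.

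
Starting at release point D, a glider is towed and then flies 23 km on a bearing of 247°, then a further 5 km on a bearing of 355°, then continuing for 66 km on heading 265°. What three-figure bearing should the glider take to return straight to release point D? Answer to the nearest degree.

084°

Leg 1 (247°, 23 km): east 23 sin 247° = -21.17, north 23 cos 247° = -8.99
Leg 2 (355°, 5 km): east 5 sin 355° = -0.44, north 5 cos 355° = 4.98
Leg 3 (265°, 66 km): east 66 sin 265° = -65.75, north 66 cos 265° = -5.75
Net displacement: -87.36 east, -9.76 north. Direction back to start is (87.36, 9.76): bearing = atan2(87.36, 9.76) mod 360° = 83.63° ≈ 084°.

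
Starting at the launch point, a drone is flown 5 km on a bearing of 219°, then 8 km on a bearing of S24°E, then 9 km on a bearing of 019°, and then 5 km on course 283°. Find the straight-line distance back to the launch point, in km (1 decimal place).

2.4 km

Leg 1 (219°, 5 km): east 5 sin 219° = -3.15, north 5 cos 219° = -3.89
Leg 2 (S24°E, 8 km): east 8 sin 156° = 3.25, north 8 cos 156° = -7.31
Leg 3 (019°, 9 km): east 9 sin 19° = 2.93, north 9 cos 19° = 8.51
Leg 4 (283°, 5 km): east 5 sin 283° = -4.87, north 5 cos 283° = 1.12
Net: -1.83 east, -1.56 north. Distance = √((-1.83)² + (-1.56)²) = 2.408 km.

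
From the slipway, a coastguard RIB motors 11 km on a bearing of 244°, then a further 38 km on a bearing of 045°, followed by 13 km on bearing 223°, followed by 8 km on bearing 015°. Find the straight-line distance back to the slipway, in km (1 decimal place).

22.7 km

Leg 1 (244°, 11 km): east 11 sin 244° = -9.89, north 11 cos 244° = -4.82
Leg 2 (045°, 38 km): east 38 sin 45° = 26.87, north 38 cos 45° = 26.87
Leg 3 (223°, 13 km): east 13 sin 223° = -8.87, north 13 cos 223° = -9.51
Leg 4 (015°, 8 km): east 8 sin 15° = 2.07, north 8 cos 15° = 7.73
Net: 10.19 east, 20.27 north. Distance = √((10.19)² + (20.27)²) = 22.684 km.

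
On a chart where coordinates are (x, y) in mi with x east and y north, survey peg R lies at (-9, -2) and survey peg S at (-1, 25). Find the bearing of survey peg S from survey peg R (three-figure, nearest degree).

017°

Δeast = -1 − -9 = 8.00; Δnorth = 25 − -2 = 27.00.
Bearing = atan2(Δeast, Δnorth) mod 360° = 16.50° ≈ 017°.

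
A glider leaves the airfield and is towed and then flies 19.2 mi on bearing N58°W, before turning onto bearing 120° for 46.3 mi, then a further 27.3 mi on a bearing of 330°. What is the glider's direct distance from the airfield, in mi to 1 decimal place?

14.7 mi

Leg 1 (N58°W, 19.2 mi): east 19.2 sin 302° = -16.28, north 19.2 cos 302° = 10.17
Leg 2 (120°, 46.3 mi): east 46.3 sin 120° = 40.10, north 46.3 cos 120° = -23.15
Leg 3 (330°, 27.3 mi): east 27.3 sin 330° = -13.65, north 27.3 cos 330° = 23.64
Net: 10.16 east, 10.67 north. Distance = √((10.16)² + (10.67)²) = 14.734 mi.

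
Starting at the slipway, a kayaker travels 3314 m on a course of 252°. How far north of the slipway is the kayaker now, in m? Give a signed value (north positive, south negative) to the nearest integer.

Leg 1 (252°, 3314 m): east 3314 sin 252° = -3151.80, north 3314 cos 252° = -1024.08
Net north component: -1024.08 m.

-1024 m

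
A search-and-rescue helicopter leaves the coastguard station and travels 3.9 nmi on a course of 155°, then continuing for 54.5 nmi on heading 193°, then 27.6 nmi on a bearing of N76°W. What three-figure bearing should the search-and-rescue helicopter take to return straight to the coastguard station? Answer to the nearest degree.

037°

Leg 1 (155°, 3.9 nmi): east 3.9 sin 155° = 1.65, north 3.9 cos 155° = -3.53
Leg 2 (193°, 54.5 nmi): east 54.5 sin 193° = -12.26, north 54.5 cos 193° = -53.10
Leg 3 (N76°W, 27.6 nmi): east 27.6 sin 284° = -26.78, north 27.6 cos 284° = 6.68
Net displacement: -37.39 east, -49.96 north. Direction back to start is (37.39, 49.96): bearing = atan2(37.39, 49.96) mod 360° = 36.81° ≈ 037°.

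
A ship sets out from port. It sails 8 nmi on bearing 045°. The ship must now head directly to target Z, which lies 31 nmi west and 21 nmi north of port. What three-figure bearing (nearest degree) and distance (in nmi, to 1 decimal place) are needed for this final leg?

293°, 39.7 nmi

Leg 1 (045°, 8 nmi): east 8 sin 45° = 5.66, north 8 cos 45° = 5.66
Current position: (5.66, 5.66). Target: (-31, 21). Remaining: Δeast = -36.66, Δnorth = 15.34.
Bearing = atan2(-36.66, 15.34) mod 360° = 292.71°; distance = √((-36.66)² + (15.34)²) = 39.738 nmi.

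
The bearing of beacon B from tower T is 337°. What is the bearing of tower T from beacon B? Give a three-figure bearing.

Back-bearing = 337° − 180° = 157°.

157°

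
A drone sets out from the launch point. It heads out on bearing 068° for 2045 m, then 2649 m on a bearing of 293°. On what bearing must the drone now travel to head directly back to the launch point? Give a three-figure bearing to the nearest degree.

Leg 1 (068°, 2045 m): east 2045 sin 68° = 1896.09, north 2045 cos 68° = 766.07
Leg 2 (293°, 2649 m): east 2649 sin 293° = -2438.42, north 2649 cos 293° = 1035.05
Net displacement: -542.33 east, 1801.12 north. Direction back to start is (542.33, -1801.12): bearing = atan2(542.33, -1801.12) mod 360° = 163.24° ≈ 163°.

163°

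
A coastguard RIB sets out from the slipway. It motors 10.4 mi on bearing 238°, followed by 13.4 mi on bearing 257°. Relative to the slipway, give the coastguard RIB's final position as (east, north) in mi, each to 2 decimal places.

(-21.88, -8.53)

Leg 1 (238°, 10.4 mi): east 10.4 sin 238° = -8.82, north 10.4 cos 238° = -5.51
Leg 2 (257°, 13.4 mi): east 13.4 sin 257° = -13.06, north 13.4 cos 257° = -3.01
Summing: -21.88 mi east, -8.53 mi north → (-21.88, -8.53).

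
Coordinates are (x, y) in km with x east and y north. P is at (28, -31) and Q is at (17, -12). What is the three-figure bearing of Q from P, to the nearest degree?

330°

Δeast = 17 − 28 = -11.00; Δnorth = -12 − -31 = 19.00.
Bearing = atan2(Δeast, Δnorth) mod 360° = 329.93° ≈ 330°.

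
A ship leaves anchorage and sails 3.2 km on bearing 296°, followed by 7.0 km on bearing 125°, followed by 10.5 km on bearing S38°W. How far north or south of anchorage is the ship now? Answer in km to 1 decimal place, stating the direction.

10.9 km south

Leg 1 (296°, 3.2 km): east 3.2 sin 296° = -2.88, north 3.2 cos 296° = 1.40
Leg 2 (125°, 7.0 km): east 7.0 sin 125° = 5.73, north 7.0 cos 125° = -4.02
Leg 3 (S38°W, 10.5 km): east 10.5 sin 218° = -6.46, north 10.5 cos 218° = -8.27
Net north component: -10.89 km.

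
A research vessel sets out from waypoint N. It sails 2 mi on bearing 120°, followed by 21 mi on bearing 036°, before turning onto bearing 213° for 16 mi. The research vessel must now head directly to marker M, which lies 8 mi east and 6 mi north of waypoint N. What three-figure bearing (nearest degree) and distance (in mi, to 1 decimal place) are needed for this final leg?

Leg 1 (120°, 2 mi): east 2 sin 120° = 1.73, north 2 cos 120° = -1.00
Leg 2 (036°, 21 mi): east 21 sin 36° = 12.34, north 21 cos 36° = 16.99
Leg 3 (213°, 16 mi): east 16 sin 213° = -8.71, north 16 cos 213° = -13.42
Current position: (5.36, 2.57). Target: (8, 6). Remaining: Δeast = 2.64, Δnorth = 3.43.
Bearing = atan2(2.64, 3.43) mod 360° = 37.58°; distance = √((2.64)² + (3.43)²) = 4.327 mi.

038°, 4.3 mi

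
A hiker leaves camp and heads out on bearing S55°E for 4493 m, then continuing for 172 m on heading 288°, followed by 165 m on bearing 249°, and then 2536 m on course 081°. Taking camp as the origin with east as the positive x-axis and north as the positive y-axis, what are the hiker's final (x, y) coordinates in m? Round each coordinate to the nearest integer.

Leg 1 (S55°E, 4493 m): east 4493 sin 125° = 3680.45, north 4493 cos 125° = -2577.08
Leg 2 (288°, 172 m): east 172 sin 288° = -163.58, north 172 cos 288° = 53.15
Leg 3 (249°, 165 m): east 165 sin 249° = -154.04, north 165 cos 249° = -59.13
Leg 4 (081°, 2536 m): east 2536 sin 81° = 2504.78, north 2536 cos 81° = 396.72
Summing: 5867.61 m east, -2186.34 m north → (5868, -2186).

(5868, -2186)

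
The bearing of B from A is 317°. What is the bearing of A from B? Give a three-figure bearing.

137°

Back-bearing = 317° − 180° = 137°.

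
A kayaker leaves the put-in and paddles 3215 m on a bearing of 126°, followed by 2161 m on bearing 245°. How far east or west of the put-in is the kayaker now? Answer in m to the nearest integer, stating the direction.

Leg 1 (126°, 3215 m): east 3215 sin 126° = 2600.99, north 3215 cos 126° = -1889.73
Leg 2 (245°, 2161 m): east 2161 sin 245° = -1958.53, north 2161 cos 245° = -913.28
Net east component: 642.46 m.

642 m east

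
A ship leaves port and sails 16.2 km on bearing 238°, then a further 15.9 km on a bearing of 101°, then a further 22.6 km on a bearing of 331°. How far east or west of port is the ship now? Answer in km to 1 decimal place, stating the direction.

Leg 1 (238°, 16.2 km): east 16.2 sin 238° = -13.74, north 16.2 cos 238° = -8.58
Leg 2 (101°, 15.9 km): east 15.9 sin 101° = 15.61, north 15.9 cos 101° = -3.03
Leg 3 (331°, 22.6 km): east 22.6 sin 331° = -10.96, north 22.6 cos 331° = 19.77
Net east component: -9.09 km.

9.1 km west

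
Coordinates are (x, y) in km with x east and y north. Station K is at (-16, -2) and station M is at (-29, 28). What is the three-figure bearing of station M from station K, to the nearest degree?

337°

Δeast = -29 − -16 = -13.00; Δnorth = 28 − -2 = 30.00.
Bearing = atan2(Δeast, Δnorth) mod 360° = 336.57° ≈ 337°.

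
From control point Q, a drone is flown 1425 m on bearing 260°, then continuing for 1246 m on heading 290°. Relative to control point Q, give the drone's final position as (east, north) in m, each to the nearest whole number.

Leg 1 (260°, 1425 m): east 1425 sin 260° = -1403.35, north 1425 cos 260° = -247.45
Leg 2 (290°, 1246 m): east 1246 sin 290° = -1170.86, north 1246 cos 290° = 426.16
Summing: -2574.21 m east, 178.71 m north → (-2574, 179).

(-2574, 179)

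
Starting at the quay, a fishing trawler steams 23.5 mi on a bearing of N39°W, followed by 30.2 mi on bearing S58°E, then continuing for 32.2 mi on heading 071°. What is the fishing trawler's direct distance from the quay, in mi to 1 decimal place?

43.2 mi

Leg 1 (N39°W, 23.5 mi): east 23.5 sin 321° = -14.79, north 23.5 cos 321° = 18.26
Leg 2 (S58°E, 30.2 mi): east 30.2 sin 122° = 25.61, north 30.2 cos 122° = -16.00
Leg 3 (071°, 32.2 mi): east 32.2 sin 71° = 30.45, north 32.2 cos 71° = 10.48
Net: 41.27 east, 12.74 north. Distance = √((41.27)² + (12.74)²) = 43.190 mi.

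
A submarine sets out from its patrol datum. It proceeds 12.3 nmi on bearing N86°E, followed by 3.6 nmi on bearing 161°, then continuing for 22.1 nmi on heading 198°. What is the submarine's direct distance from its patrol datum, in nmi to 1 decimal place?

Leg 1 (N86°E, 12.3 nmi): east 12.3 sin 86° = 12.27, north 12.3 cos 86° = 0.86
Leg 2 (161°, 3.6 nmi): east 3.6 sin 161° = 1.17, north 3.6 cos 161° = -3.40
Leg 3 (198°, 22.1 nmi): east 22.1 sin 198° = -6.83, north 22.1 cos 198° = -21.02
Net: 6.61 east, -23.56 north. Distance = √((6.61)² + (-23.56)²) = 24.475 nmi.

24.5 nmi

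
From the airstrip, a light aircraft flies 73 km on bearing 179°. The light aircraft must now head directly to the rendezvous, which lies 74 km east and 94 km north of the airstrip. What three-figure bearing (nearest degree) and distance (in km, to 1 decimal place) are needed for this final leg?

024°, 182.1 km

Leg 1 (179°, 73 km): east 73 sin 179° = 1.27, north 73 cos 179° = -72.99
Current position: (1.27, -72.99). Target: (74, 94). Remaining: Δeast = 72.73, Δnorth = 166.99.
Bearing = atan2(72.73, 166.99) mod 360° = 23.53°; distance = √((72.73)² + (166.99)²) = 182.138 km.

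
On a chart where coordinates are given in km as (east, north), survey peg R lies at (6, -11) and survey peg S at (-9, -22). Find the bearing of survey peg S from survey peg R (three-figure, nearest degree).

Δeast = -9 − 6 = -15.00; Δnorth = -22 − -11 = -11.00.
Bearing = atan2(Δeast, Δnorth) mod 360° = 233.75° ≈ 234°.

234°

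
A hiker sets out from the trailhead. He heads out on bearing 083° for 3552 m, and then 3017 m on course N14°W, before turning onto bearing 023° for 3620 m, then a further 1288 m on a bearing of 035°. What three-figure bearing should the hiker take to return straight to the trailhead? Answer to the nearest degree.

Leg 1 (083°, 3552 m): east 3552 sin 83° = 3525.52, north 3552 cos 83° = 432.88
Leg 2 (N14°W, 3017 m): east 3017 sin 346° = -729.88, north 3017 cos 346° = 2927.38
Leg 3 (023°, 3620 m): east 3620 sin 23° = 1414.45, north 3620 cos 23° = 3332.23
Leg 4 (035°, 1288 m): east 1288 sin 35° = 738.77, north 1288 cos 35° = 1055.07
Net displacement: 4948.86 east, 7747.56 north. Direction back to start is (-4948.86, -7747.56): bearing = atan2(-4948.86, -7747.56) mod 360° = 212.57° ≈ 213°.

213°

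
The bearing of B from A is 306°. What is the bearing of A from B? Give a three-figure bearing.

Back-bearing = 306° − 180° = 126°.

126°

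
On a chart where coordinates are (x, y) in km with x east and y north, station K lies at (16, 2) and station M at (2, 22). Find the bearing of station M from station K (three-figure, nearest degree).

325°

Δeast = 2 − 16 = -14.00; Δnorth = 22 − 2 = 20.00.
Bearing = atan2(Δeast, Δnorth) mod 360° = 325.01° ≈ 325°.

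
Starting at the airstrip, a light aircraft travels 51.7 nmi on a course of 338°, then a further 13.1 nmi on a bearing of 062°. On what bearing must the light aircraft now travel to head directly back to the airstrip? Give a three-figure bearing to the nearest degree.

172°

Leg 1 (338°, 51.7 nmi): east 51.7 sin 338° = -19.37, north 51.7 cos 338° = 47.94
Leg 2 (062°, 13.1 nmi): east 13.1 sin 62° = 11.57, north 13.1 cos 62° = 6.15
Net displacement: -7.80 east, 54.09 north. Direction back to start is (7.80, -54.09): bearing = atan2(7.80, -54.09) mod 360° = 171.79° ≈ 172°.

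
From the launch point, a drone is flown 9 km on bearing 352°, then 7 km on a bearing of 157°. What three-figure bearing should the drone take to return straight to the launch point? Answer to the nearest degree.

211°

Leg 1 (352°, 9 km): east 9 sin 352° = -1.25, north 9 cos 352° = 8.91
Leg 2 (157°, 7 km): east 7 sin 157° = 2.74, north 7 cos 157° = -6.44
Net displacement: 1.48 east, 2.47 north. Direction back to start is (-1.48, -2.47): bearing = atan2(-1.48, -2.47) mod 360° = 210.98° ≈ 211°.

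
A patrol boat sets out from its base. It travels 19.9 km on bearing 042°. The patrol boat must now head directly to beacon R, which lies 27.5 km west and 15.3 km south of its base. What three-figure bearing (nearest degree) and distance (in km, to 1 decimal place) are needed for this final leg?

Leg 1 (042°, 19.9 km): east 19.9 sin 42° = 13.32, north 19.9 cos 42° = 14.79
Current position: (13.32, 14.79). Target: (-27.5, -15.3). Remaining: Δeast = -40.82, Δnorth = -30.09.
Bearing = atan2(-40.82, -30.09) mod 360° = 233.60°; distance = √((-40.82)² + (-30.09)²) = 50.707 km.

234°, 50.7 km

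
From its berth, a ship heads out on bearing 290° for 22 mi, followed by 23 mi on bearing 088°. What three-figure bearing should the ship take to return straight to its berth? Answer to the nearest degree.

Leg 1 (290°, 22 mi): east 22 sin 290° = -20.67, north 22 cos 290° = 7.52
Leg 2 (088°, 23 mi): east 23 sin 88° = 22.99, north 23 cos 88° = 0.80
Net displacement: 2.31 east, 8.33 north. Direction back to start is (-2.31, -8.33): bearing = atan2(-2.31, -8.33) mod 360° = 195.52° ≈ 196°.

196°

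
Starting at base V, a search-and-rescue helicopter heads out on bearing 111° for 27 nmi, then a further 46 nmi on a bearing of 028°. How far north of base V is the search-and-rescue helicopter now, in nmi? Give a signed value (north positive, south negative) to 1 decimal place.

30.9 nmi

Leg 1 (111°, 27 nmi): east 27 sin 111° = 25.21, north 27 cos 111° = -9.68
Leg 2 (028°, 46 nmi): east 46 sin 28° = 21.60, north 46 cos 28° = 40.62
Net north component: 30.94 nmi.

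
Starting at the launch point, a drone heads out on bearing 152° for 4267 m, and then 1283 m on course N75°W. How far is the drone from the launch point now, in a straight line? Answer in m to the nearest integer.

Leg 1 (152°, 4267 m): east 4267 sin 152° = 2003.24, north 4267 cos 152° = -3767.54
Leg 2 (N75°W, 1283 m): east 1283 sin 285° = -1239.28, north 1283 cos 285° = 332.06
Net: 763.95 east, -3435.47 north. Distance = √((763.95)² + (-3435.47)²) = 3519.388 m.

3519 m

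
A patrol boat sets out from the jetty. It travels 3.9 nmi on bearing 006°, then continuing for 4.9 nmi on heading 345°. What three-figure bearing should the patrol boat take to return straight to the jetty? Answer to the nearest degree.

Leg 1 (006°, 3.9 nmi): east 3.9 sin 6° = 0.41, north 3.9 cos 6° = 3.88
Leg 2 (345°, 4.9 nmi): east 4.9 sin 345° = -1.27, north 4.9 cos 345° = 4.73
Net displacement: -0.86 east, 8.61 north. Direction back to start is (0.86, -8.61): bearing = atan2(0.86, -8.61) mod 360° = 174.29° ≈ 174°.

174°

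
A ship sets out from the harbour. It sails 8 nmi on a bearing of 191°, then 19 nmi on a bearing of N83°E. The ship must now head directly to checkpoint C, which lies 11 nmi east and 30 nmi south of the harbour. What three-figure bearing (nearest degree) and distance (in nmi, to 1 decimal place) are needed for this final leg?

195°, 25.3 nmi

Leg 1 (191°, 8 nmi): east 8 sin 191° = -1.53, north 8 cos 191° = -7.85
Leg 2 (N83°E, 19 nmi): east 19 sin 83° = 18.86, north 19 cos 83° = 2.32
Current position: (17.33, -5.54). Target: (11, -30). Remaining: Δeast = -6.33, Δnorth = -24.46.
Bearing = atan2(-6.33, -24.46) mod 360° = 194.51°; distance = √((-6.33)² + (-24.46)²) = 25.269 nmi.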